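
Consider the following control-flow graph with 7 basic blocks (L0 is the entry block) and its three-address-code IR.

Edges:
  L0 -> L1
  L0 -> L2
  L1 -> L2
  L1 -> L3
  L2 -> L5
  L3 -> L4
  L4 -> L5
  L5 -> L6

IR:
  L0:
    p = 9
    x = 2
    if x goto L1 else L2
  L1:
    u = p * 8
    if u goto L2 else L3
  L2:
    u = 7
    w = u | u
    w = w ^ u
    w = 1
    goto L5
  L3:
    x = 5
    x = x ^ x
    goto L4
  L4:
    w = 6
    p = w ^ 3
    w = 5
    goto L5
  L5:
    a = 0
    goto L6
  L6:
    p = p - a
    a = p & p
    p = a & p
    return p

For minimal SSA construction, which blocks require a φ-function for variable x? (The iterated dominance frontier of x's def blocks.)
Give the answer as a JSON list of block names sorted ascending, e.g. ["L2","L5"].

Answer: ["L5"]

Derivation:
idom tree: L1←L0 L2←L0 L3←L1 L4←L3 L5←L0 L6←L5
Dom∩ at merges:
  L2: preds {L0,L1}: {L0} ∩ {L0,L1} = {L0}; idom=L0
  L5: preds {L2,L4}: {L0,L2} ∩ {L0,L1,L3,L4} = {L0}; idom=L0

DF derivation:
  L2←L0: walk · to L0
  L2←L1: walk L1 to L0
  L5←L2: walk L2 to L0
  L5←L4: walk L4→L3→L1 to L0
  DF(L0)=∅
  DF(L1)={L2,L5}
  DF(L2)={L5}
  DF(L3)={L5}
  DF(L4)={L5}
  DF(L5)=∅
  DF(L6)=∅

φ for x: defs {L0,L3}
  DF⁺ = {L5}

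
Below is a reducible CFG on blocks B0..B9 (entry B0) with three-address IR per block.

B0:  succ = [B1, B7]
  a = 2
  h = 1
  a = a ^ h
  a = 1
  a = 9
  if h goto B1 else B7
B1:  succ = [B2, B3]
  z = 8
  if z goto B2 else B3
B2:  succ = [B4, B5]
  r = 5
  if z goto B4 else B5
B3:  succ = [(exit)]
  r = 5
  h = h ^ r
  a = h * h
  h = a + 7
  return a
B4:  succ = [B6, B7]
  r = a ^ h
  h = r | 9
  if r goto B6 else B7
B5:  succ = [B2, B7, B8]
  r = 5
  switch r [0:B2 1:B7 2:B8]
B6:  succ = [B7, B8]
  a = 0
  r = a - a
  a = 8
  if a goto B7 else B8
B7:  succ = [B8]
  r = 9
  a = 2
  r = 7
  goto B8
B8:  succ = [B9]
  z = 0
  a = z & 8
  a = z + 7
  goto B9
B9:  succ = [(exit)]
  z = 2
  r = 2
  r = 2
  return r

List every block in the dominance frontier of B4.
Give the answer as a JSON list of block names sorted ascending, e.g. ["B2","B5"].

idom tree: B1←B0 B2←B1 B3←B1 B4←B2 B5←B2 B6←B4 B7←B0 B8←B0 B9←B8
Dom∩ at merges:
  B2: preds {B1,B5}: {B0,B1} ∩ {B0,B1,B2,B5} = {B0,B1}; idom=B1
  B7: preds {B0,B4,B5,B6}: {B0} ∩ {B0,B1,B2,B4} ∩ {B0,B1,B2,B5} ∩ {B0,B1,B2,B4,B6} = {B0}; idom=B0
  B8: preds {B5,B6,B7}: {B0,B1,B2,B5} ∩ {B0,B1,B2,B4,B6} ∩ {B0,B7} = {B0}; idom=B0

DF derivation:
  B2←B1: walk · to B1
  B2←B5: walk B5→B2 to B1
  B7←B0: walk · to B0
  B7←B4: walk B4→B2→B1 to B0
  B7←B5: walk B5→B2→B1 to B0
  B7←B6: walk B6→B4→B2→B1 to B0
  B8←B5: walk B5→B2→B1 to B0
  B8←B6: walk B6→B4→B2→B1 to B0
  B8←B7: walk B7 to B0
  DF(B0)=∅
  DF(B1)={B7,B8}
  DF(B2)={B2,B7,B8}
  DF(B3)=∅
  DF(B4)={B7,B8}
  DF(B5)={B2,B7,B8}
  DF(B6)={B7,B8}
  DF(B7)={B8}
  DF(B8)=∅
  DF(B9)=∅

DF(B4) = ["B7", "B8"]

Answer: ["B7", "B8"]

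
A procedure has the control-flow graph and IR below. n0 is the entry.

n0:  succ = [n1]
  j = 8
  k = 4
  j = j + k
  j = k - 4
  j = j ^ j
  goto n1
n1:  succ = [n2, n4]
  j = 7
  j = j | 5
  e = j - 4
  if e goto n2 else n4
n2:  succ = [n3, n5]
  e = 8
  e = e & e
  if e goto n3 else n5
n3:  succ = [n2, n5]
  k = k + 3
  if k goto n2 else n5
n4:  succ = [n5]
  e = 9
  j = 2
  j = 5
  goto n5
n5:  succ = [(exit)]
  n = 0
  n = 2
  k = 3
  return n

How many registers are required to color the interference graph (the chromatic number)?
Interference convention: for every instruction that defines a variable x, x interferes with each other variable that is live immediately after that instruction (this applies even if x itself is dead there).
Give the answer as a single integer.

Answer: 2

Analysis:
Per-block:
  n0: {j,k} / ∅
  n1: {e,j} / ∅
  n2: {e} / ∅
  n3: {k} / {k}
  n4: {e,j} / ∅
  n5: {k,n} / ∅

Liveness:
  n0: in=∅ out={k}
  n1: in={k} out={k}
  n2: in={k} out={k}
  n3: in={k} out={k}
  n4: in=∅ out=∅
  n5: in=∅ out=∅

Interference:
  e↔{k}
  j↔{k}
  k↔{e,j,n}
  n↔{k}

Registers:
  lower bound: {e,k} mutually conflict ⇒ χ ≥ 2
  2-colouring: R0={k}  R1={e,j,n}
  χ = 2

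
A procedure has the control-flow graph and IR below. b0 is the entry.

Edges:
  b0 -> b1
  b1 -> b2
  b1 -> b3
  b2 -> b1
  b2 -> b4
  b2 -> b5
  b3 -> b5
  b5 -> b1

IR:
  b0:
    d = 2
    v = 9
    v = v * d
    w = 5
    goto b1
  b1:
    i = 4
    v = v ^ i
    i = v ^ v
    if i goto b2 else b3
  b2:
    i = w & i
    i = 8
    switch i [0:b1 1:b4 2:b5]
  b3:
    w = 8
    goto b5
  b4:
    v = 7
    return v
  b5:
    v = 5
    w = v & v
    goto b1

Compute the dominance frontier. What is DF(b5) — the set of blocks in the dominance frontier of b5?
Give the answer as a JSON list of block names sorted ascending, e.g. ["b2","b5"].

idom tree: b1←b0 b2←b1 b3←b1 b4←b2 b5←b1
Dom at joins:
  b1: preds {b0,b2,b5}: {b0} ∩ {b0,b1,b2} ∩ {b0,b1,b5} = {b0}; idom=b0
  b5: preds {b2,b3}: {b0,b1,b2} ∩ {b0,b1,b3} = {b0,b1}; idom=b1

DF walk-up:
  b1←b0: walk · to b0
  b1←b2: walk b2→b1 to b0
  b1←b5: walk b5→b1 to b0
  b5←b2: walk b2 to b1
  b5←b3: walk b3 to b1
  b0: DF=∅
  b1: DF={b1}
  b2: DF={b1,b5}
  b3: DF={b5}
  b4: DF=∅
  b5: DF={b1}

DF(b5) = ["b1"]

Answer: ["b1"]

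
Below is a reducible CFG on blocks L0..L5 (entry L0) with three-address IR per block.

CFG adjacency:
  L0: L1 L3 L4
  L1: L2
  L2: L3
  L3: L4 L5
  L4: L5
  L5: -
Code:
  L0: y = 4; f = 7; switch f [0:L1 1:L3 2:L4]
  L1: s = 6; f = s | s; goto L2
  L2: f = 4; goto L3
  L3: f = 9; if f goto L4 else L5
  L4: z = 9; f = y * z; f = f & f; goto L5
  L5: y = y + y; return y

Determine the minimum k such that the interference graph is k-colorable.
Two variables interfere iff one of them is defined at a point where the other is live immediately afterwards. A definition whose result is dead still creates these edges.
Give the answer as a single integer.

Per-block:
  L0: {f,y} / ∅
  L1: {f,s} / ∅
  L2: {f} / ∅
  L3: {f} / ∅
  L4: {f,z} / {y}
  L5: {y} / {y}

Live sets:
  live L0: ∅→{y}
  live L1: {y}→{y}
  live L2: {y}→{y}
  live L3: {y}→{y}
  live L4: {y}→{y}
  live L5: {y}→∅

Interfere edges:
  f↔{y}
  s↔{y}
  y↔{f,s,z}
  z↔{y}

Chromatic number:
  lower bound: {f,y} mutually conflict ⇒ χ ≥ 2
  assign f→c1 s→c1 y→c0 z→c1 — no edge inside a register ⇒ χ ≤ 2
  χ = 2

Answer: 2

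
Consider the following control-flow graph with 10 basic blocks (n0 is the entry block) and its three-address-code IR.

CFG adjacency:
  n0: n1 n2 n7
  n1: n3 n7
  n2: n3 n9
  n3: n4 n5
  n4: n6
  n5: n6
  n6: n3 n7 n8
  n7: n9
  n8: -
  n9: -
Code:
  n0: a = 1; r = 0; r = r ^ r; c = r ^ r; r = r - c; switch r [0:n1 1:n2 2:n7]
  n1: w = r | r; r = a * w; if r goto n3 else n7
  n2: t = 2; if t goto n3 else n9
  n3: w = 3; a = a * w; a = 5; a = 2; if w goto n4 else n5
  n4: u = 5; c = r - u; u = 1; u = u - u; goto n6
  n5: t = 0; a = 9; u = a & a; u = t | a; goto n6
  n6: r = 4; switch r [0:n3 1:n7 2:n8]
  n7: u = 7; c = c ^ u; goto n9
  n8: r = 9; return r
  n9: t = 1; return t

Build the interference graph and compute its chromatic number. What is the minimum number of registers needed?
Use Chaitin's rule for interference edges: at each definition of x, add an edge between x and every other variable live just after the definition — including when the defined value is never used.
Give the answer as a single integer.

Answer: 5

Derivation:
Per-block:
  n0: def={a,c,r} ue=∅
  n1: def={r,w} ue={a,r}
  n2: def={t} ue=∅
  n3: def={a,w} ue={a}
  n4: def={c,u} ue={r}
  n5: def={a,t,u} ue=∅
  n6: def={r} ue=∅
  n7: def={c,u} ue={c}
  n8: def={r} ue=∅
  n9: def={t} ue=∅

Live sets:
  n0 li=∅ lo={a,c,r}
  n1 li={a,c,r} lo={a,c,r}
  n2 li={a,c,r} lo={a,c,r}
  n3 li={a,c,r} lo={a,c,r}
  n4 li={a,r} lo={a,c}
  n5 li={c} lo={a,c}
  n6 li={a,c} lo={a,c,r}
  n7 li={c} lo=∅
  n8 li=∅ lo=∅
  n9 li=∅ lo=∅

Conflict graph:
  a — {c,r,t,u,w}
  c — {a,r,t,u,w}
  r — {a,c,t,u,w}
  t — {a,c,r,u}
  u — {a,c,r,t}
  w — {a,c,r}

Chromatic number:
  clique {a,c,r,t,u} ⇒ need ≥ 5
  5-colouring: c0={a}  c1={c}  c2={r}  c3={t,w}  c4={u}
  χ = 5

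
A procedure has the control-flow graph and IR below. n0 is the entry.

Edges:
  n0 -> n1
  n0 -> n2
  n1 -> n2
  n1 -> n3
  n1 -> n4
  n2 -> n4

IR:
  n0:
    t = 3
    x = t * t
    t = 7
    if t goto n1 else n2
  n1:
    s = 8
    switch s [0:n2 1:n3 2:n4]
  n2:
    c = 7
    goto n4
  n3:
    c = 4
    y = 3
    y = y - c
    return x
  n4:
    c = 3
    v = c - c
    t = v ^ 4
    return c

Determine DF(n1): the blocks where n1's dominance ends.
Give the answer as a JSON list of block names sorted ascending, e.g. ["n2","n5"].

Answer: ["n2", "n4"]

Analysis:
idom tree: n1←n0 n2←n0 n3←n1 n4←n0
Join-block Dom:
  n2: preds {n0,n1}: {n0} ∩ {n0,n1} = {n0}; idom=n0
  n4: preds {n1,n2}: {n0,n1} ∩ {n0,n2} = {n0}; idom=n0

Frontier:
  join n2 pred n0: · stop@n0
  join n2 pred n1: n1 stop@n0
  join n4 pred n1: n1 stop@n0
  join n4 pred n2: n2 stop@n0
  DF(n0)=∅
  DF(n1)={n2,n4}
  DF(n2)={n4}
  DF(n3)=∅
  DF(n4)=∅

DF(n1) = ["n2", "n4"]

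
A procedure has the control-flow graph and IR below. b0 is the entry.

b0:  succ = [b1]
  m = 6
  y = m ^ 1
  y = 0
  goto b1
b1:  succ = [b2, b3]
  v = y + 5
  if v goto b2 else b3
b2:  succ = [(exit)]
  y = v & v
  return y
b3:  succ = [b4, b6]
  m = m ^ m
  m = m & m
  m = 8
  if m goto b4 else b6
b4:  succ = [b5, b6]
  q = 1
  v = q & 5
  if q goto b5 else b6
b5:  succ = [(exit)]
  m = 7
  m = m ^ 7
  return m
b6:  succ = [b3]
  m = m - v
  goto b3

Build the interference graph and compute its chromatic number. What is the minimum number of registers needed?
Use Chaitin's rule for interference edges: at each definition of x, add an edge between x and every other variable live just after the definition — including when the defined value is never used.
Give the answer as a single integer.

Block summaries:
  b0: {m,y} / ∅
  b1: {v} / {y}
  b2: {y} / {v}
  b3: {m} / {m}
  b4: {q,v} / ∅
  b5: {m} / ∅
  b6: {m} / {m,v}

Liveness:
  b0 li=∅ lo={m,y}
  b1 li={m,y} lo={m,v}
  b2 li={v} lo=∅
  b3 li={m,v} lo={m,v}
  b4 li={m} lo={m,v}
  b5 li=∅ lo=∅
  b6 li={m,v} lo={m,v}

Conflict graph:
  m — {q,v,y}
  q — {m,v}
  v — {m,q}
  y — {m}

Chromatic number:
  lower bound: {m,q,v} mutually conflict ⇒ χ ≥ 3
  3-colouring: c0={m}  c1={q,y}  c2={v}
  χ = 3

Answer: 3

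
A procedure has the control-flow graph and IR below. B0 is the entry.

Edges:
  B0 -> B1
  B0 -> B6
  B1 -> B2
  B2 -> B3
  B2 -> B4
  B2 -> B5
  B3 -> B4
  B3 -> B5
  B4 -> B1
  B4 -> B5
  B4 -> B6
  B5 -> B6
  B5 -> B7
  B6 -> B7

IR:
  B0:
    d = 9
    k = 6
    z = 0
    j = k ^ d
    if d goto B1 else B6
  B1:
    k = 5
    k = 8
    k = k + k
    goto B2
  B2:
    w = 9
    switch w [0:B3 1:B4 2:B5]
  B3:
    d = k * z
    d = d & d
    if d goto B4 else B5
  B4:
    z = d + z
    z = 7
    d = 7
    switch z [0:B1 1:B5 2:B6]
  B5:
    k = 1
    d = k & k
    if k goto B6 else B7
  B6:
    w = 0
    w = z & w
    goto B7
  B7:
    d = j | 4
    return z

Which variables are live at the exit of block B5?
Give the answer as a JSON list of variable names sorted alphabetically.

Block summaries:
  B0: def={d,j,k,z} ue=∅
  B1: def={k} ue=∅
  B2: def={w} ue=∅
  B3: def={d} ue={k,z}
  B4: def={d,z} ue={d,z}
  B5: def={d,k} ue=∅
  B6: def={w} ue={z}
  B7: def={d} ue={j,z}

Backward fixpoint:
  B0: in=∅ out={d,j,z}
  B1: in={d,j,z} out={d,j,k,z}
  B2: in={d,j,k,z} out={d,j,k,z}
  B3: in={j,k,z} out={d,j,z}
  B4: in={d,j,z} out={d,j,z}
  B5: in={j,z} out={j,z}
  B6: in={j,z} out={j,z}
  B7: in={j,z} out=∅

live-out(B5) = ["j", "z"]

Answer: ["j", "z"]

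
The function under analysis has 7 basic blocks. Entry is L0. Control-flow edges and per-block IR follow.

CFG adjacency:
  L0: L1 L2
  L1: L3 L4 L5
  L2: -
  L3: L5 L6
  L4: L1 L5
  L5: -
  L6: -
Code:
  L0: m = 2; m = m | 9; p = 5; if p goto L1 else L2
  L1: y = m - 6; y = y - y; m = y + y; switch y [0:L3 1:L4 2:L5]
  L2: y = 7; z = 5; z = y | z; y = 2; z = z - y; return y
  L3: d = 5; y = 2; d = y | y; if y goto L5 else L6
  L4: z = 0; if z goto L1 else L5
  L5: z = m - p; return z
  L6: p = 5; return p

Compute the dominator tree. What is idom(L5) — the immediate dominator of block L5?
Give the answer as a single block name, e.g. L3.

Answer: L1

Derivation:
idom tree: L1←L0 L2←L0 L3←L1 L4←L1 L5←L1 L6←L3
Dom at joins:
  L1: preds {L0,L4}: {L0} ∩ {L0,L1,L4} = {L0}; idom=L0
  L5: preds {L1,L3,L4}: {L0,L1} ∩ {L0,L1,L3} ∩ {L0,L1,L4} = {L0,L1}; idom=L1

idom(L5) = L1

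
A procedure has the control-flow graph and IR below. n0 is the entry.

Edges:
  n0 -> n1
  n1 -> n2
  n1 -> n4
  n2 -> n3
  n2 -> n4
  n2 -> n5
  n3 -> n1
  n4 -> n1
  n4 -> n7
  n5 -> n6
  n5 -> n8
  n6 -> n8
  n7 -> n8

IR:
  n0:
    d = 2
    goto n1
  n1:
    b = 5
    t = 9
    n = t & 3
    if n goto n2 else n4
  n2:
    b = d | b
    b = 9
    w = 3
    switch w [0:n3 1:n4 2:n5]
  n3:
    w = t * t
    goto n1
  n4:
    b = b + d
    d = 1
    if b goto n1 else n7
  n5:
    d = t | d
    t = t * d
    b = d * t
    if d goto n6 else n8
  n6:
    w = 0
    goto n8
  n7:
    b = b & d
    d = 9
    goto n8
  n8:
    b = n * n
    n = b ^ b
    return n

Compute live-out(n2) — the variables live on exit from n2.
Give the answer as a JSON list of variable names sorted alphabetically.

Answer: ["b", "d", "n", "t"]

Working:
Per-block:
  n0: {d} / ∅
  n1: {b,n,t} / ∅
  n2: {b,w} / {b,d}
  n3: {w} / {t}
  n4: {b,d} / {b,d}
  n5: {b,d,t} / {d,t}
  n6: {w} / ∅
  n7: {b,d} / {b,d}
  n8: {b,n} / {n}

Live sets:
  n0: in=∅ out={d}
  n1: in={d} out={b,d,n,t}
  n2: in={b,d,n,t} out={b,d,n,t}
  n3: in={d,t} out={d}
  n4: in={b,d,n} out={b,d,n}
  n5: in={d,n,t} out={n}
  n6: in={n} out={n}
  n7: in={b,d,n} out={n}
  n8: in={n} out=∅

live-out(n2) = ["b", "d", "n", "t"]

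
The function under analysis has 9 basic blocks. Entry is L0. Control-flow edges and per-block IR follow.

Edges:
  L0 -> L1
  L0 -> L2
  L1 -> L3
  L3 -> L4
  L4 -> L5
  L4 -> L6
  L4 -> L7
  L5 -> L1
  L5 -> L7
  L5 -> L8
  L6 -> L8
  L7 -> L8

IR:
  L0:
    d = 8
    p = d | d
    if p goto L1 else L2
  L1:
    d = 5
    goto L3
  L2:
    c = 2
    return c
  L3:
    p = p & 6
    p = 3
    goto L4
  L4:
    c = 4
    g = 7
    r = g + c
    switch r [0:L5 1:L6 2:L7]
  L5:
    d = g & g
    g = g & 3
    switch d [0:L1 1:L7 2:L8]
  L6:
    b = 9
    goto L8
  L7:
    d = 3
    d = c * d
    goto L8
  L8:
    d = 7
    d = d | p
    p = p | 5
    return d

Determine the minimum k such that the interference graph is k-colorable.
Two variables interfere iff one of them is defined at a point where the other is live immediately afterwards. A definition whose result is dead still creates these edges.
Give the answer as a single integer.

def/use:
  L0: def={d,p} ue=∅
  L1: def={d} ue=∅
  L2: def={c} ue=∅
  L3: def={p} ue={p}
  L4: def={c,g,r} ue=∅
  L5: def={d,g} ue={g}
  L6: def={b} ue=∅
  L7: def={d} ue={c}
  L8: def={d,p} ue={p}

Live sets:
  L0: in=∅ out={p}
  L1: in={p} out={p}
  L2: in=∅ out=∅
  L3: in={p} out={p}
  L4: in={p} out={c,g,p}
  L5: in={c,g,p} out={c,p}
  L6: in={p} out={p}
  L7: in={c,p} out={p}
  L8: in={p} out=∅

Interference:
  b: {p}
  c: {d,g,p,r}
  d: {c,g,p}
  g: {c,d,p,r}
  p: {b,c,d,g,r}
  r: {c,g,p}

Colouring:
  clique {c,d,g,p} ⇒ need ≥ 4
  assign b→c1 c→c1 d→c3 g→c2 p→c0 r→c3 — no edge inside a register ⇒ χ ≤ 4
  χ = 4

Answer: 4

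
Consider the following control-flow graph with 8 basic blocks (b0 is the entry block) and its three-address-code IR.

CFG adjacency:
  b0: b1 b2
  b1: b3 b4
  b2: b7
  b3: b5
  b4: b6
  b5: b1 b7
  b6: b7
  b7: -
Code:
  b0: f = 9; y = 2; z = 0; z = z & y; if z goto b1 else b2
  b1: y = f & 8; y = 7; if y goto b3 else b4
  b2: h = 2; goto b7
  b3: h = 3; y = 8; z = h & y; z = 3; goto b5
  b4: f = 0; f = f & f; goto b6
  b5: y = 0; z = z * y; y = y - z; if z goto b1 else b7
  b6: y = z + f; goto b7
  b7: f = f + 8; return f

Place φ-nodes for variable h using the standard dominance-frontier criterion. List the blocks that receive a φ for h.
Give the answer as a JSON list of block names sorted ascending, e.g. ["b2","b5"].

Answer: ["b1", "b7"]

Working:
idom tree: b1←b0 b2←b0 b3←b1 b4←b1 b5←b3 b6←b4 b7←b0
Dom at joins:
  b1: preds {b0,b5}: {b0} ∩ {b0,b1,b3,b5} = {b0}; idom=b0
  b7: preds {b2,b5,b6}: {b0,b2} ∩ {b0,b1,b3,b5} ∩ {b0,b1,b4,b6} = {b0}; idom=b0

Frontier:
  join b1 pred b0: · stop@b0
  join b1 pred b5: b5→b3→b1 stop@b0
  join b7 pred b2: b2 stop@b0
  join b7 pred b5: b5→b3→b1 stop@b0
  join b7 pred b6: b6→b4→b1 stop@b0
  b0 → ∅
  b1 → {b1,b7}
  b2 → {b7}
  b3 → {b1,b7}
  b4 → {b7}
  b5 → {b1,b7}
  b6 → {b7}
  b7 → ∅

φ for h: defs {b2,b3}
  DF⁺ = {b1,b7}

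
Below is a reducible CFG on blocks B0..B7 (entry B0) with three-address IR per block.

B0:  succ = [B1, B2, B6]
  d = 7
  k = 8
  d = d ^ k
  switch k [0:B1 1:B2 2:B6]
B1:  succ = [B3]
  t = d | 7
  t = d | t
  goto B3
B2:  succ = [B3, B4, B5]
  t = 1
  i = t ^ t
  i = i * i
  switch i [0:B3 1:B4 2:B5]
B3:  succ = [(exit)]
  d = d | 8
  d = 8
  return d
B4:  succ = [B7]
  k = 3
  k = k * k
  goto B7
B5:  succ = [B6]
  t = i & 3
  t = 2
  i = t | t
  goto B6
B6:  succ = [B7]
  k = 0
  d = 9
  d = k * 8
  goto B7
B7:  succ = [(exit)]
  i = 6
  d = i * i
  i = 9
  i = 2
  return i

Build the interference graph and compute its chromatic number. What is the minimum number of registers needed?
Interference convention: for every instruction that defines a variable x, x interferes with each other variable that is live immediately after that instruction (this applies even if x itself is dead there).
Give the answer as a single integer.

def/use:
  B0 def {d,k} use ∅
  B1 def {t} use {d}
  B2 def {i,t} use ∅
  B3 def {d} use {d}
  B4 def {k} use ∅
  B5 def {i,t} use {i}
  B6 def {d,k} use ∅
  B7 def {d,i} use ∅

Live sets:
  live B0: ∅→{d}
  live B1: {d}→{d}
  live B2: {d}→{d,i}
  live B3: {d}→∅
  live B4: ∅→∅
  live B5: {i}→∅
  live B6: ∅→∅
  live B7: ∅→∅

Interference:
  d — {i,k,t}
  i — {d}
  k — {d}
  t — {d}

Chromatic number:
  lower bound: {d,i} mutually conflict ⇒ χ ≥ 2
  assign d→c0 i→c1 k→c1 t→c1 — no edge inside a register ⇒ χ ≤ 2
  χ = 2

Answer: 2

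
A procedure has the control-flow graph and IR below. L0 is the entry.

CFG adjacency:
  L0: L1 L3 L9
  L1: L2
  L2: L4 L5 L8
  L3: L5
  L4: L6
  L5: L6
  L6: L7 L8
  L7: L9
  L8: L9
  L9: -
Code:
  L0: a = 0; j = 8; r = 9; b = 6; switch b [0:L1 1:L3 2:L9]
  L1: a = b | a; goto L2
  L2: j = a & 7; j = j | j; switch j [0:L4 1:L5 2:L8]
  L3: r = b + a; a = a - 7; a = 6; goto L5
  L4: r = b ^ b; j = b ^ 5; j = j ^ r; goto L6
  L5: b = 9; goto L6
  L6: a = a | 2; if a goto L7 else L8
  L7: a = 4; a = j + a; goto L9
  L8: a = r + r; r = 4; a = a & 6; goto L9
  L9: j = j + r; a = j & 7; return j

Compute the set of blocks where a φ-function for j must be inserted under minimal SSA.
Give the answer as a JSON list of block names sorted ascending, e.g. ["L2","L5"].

Answer: ["L5", "L6", "L8", "L9"]

Working:
idom tree: L1←L0 L2←L1 L3←L0 L4←L2 L5←L0 L6←L0 L7←L6 L8←L0 L9←L0
Join-block Dom:
  L5: preds {L2,L3}: {L0,L1,L2} ∩ {L0,L3} = {L0}; idom=L0
  L6: preds {L4,L5}: {L0,L1,L2,L4} ∩ {L0,L5} = {L0}; idom=L0
  L8: preds {L2,L6}: {L0,L1,L2} ∩ {L0,L6} = {L0}; idom=L0
  L9: preds {L0,L7,L8}: {L0} ∩ {L0,L6,L7} ∩ {L0,L8} = {L0}; idom=L0

DF derivation:
  L5←L2: walk L2→L1 to L0
  L5←L3: walk L3 to L0
  L6←L4: walk L4→L2→L1 to L0
  L6←L5: walk L5 to L0
  L8←L2: walk L2→L1 to L0
  L8←L6: walk L6 to L0
  L9←L0: walk · to L0
  L9←L7: walk L7→L6 to L0
  L9←L8: walk L8 to L0
  DF(L0)=∅
  DF(L1)={L5,L6,L8}
  DF(L2)={L5,L6,L8}
  DF(L3)={L5}
  DF(L4)={L6}
  DF(L5)={L6}
  DF(L6)={L8,L9}
  DF(L7)={L9}
  DF(L8)={L9}
  DF(L9)=∅

φ for j: defs {L0,L2,L4,L9}
  DF⁺ = {L5,L6,L8,L9}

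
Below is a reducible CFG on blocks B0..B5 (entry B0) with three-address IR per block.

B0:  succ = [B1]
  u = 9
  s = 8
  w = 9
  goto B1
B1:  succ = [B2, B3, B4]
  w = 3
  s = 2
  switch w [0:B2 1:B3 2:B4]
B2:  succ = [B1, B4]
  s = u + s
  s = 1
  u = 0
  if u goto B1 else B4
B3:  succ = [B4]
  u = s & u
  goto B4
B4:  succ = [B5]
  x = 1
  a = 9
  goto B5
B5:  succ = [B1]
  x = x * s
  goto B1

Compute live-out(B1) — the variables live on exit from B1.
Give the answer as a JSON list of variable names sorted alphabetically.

Answer: ["s", "u"]

Working:
def/use:
  B0 def {s,u,w} use ∅
  B1 def {s,w} use ∅
  B2 def {s,u} use {s,u}
  B3 def {u} use {s,u}
  B4 def {a,x} use ∅
  B5 def {x} use {s,x}

Live sets:
  B0: in=∅ out={u}
  B1: in={u} out={s,u}
  B2: in={s,u} out={s,u}
  B3: in={s,u} out={s,u}
  B4: in={s,u} out={s,u,x}
  B5: in={s,u,x} out={u}

live-out(B1) = ["s", "u"]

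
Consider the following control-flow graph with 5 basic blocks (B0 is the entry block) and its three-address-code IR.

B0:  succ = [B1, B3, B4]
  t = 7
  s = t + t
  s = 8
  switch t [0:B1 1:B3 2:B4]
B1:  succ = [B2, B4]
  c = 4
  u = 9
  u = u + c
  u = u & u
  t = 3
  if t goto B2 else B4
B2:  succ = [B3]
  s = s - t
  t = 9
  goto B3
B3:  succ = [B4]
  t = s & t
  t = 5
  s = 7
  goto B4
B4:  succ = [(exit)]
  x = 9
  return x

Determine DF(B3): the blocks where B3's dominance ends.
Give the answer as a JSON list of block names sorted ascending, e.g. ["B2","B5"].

idom tree: B1←B0 B2←B1 B3←B0 B4←B0
Dom∩ at merges:
  B3: preds {B0,B2}: {B0} ∩ {B0,B1,B2} = {B0}; idom=B0
  B4: preds {B0,B1,B3}: {B0} ∩ {B0,B1} ∩ {B0,B3} = {B0}; idom=B0

Frontier:
  B3←B0: walk · to B0
  B3←B2: walk B2→B1 to B0
  B4←B0: walk · to B0
  B4←B1: walk B1 to B0
  B4←B3: walk B3 to B0
  B0: DF=∅
  B1: DF={B3,B4}
  B2: DF={B3}
  B3: DF={B4}
  B4: DF=∅

DF(B3) = ["B4"]

Answer: ["B4"]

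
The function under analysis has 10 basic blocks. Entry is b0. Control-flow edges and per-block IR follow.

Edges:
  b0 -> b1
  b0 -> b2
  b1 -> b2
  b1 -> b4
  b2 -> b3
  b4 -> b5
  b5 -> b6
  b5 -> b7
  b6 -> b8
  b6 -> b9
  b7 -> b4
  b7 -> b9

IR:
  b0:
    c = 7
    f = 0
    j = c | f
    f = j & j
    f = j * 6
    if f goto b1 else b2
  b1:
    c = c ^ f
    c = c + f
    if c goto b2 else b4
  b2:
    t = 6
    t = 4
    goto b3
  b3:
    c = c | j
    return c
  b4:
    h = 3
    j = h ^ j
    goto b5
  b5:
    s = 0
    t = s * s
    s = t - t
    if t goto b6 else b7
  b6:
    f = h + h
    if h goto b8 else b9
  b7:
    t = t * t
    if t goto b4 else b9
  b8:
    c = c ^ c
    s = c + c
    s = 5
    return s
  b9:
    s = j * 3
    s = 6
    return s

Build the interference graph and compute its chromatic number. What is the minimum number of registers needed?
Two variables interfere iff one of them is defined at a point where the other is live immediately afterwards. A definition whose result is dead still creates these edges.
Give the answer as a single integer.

Answer: 5

Derivation:
Per-block:
  b0: {c,f,j} / ∅
  b1: {c} / {c,f}
  b2: {t} / ∅
  b3: {c} / {c,j}
  b4: {h,j} / {j}
  b5: {s,t} / ∅
  b6: {f} / {h}
  b7: {t} / {t}
  b8: {c,s} / {c}
  b9: {s} / {j}

Live sets:
  b0: in=∅ out={c,f,j}
  b1: in={c,f,j} out={c,j}
  b2: in={c,j} out={c,j}
  b3: in={c,j} out=∅
  b4: in={c,j} out={c,h,j}
  b5: in={c,h,j} out={c,h,j,t}
  b6: in={c,h,j} out={c,j}
  b7: in={c,j,t} out={c,j}
  b8: in={c} out=∅
  b9: in={j} out=∅

Interfere edges:
  c↔{f,h,j,s,t}
  f↔{c,h,j}
  h↔{c,f,j,s,t}
  j↔{c,f,h,s,t}
  s↔{c,h,j,t}
  t↔{c,h,j,s}

Colouring:
  {c,h,j,s,t} pairwise interfere (5-clique) ⇒ χ ≥ 5
  5-colouring: c0={c}  c1={h}  c2={j}  c3={f,s}  c4={t}
  χ = 5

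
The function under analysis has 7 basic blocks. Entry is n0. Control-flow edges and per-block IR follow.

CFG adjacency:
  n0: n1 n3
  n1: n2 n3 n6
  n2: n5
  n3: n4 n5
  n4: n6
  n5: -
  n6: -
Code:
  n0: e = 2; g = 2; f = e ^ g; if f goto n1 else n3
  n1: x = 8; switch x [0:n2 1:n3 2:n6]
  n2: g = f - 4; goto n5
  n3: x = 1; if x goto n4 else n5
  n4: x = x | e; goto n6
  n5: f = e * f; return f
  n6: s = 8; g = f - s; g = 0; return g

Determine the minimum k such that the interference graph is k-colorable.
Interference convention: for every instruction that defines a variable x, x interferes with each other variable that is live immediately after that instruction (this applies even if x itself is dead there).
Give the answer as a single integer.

Block summaries:
  n0: def={e,f,g} ue=∅
  n1: def={x} ue=∅
  n2: def={g} ue={f}
  n3: def={x} ue=∅
  n4: def={x} ue={e,x}
  n5: def={f} ue={e,f}
  n6: def={g,s} ue={f}

Liveness:
  live n0: ∅→{e,f}
  live n1: {e,f}→{e,f}
  live n2: {e,f}→{e,f}
  live n3: {e,f}→{e,f,x}
  live n4: {e,f,x}→{f}
  live n5: {e,f}→∅
  live n6: {f}→∅

Interfere edges:
  e — {f,g,x}
  f — {e,g,s,x}
  g — {e,f}
  s — {f}
  x — {e,f}

Registers:
  clique {e,f,g} ⇒ need ≥ 3
  assign e→c1 f→c0 g→c2 s→c1 x→c2 — no edge inside a register ⇒ χ ≤ 3
  χ = 3

Answer: 3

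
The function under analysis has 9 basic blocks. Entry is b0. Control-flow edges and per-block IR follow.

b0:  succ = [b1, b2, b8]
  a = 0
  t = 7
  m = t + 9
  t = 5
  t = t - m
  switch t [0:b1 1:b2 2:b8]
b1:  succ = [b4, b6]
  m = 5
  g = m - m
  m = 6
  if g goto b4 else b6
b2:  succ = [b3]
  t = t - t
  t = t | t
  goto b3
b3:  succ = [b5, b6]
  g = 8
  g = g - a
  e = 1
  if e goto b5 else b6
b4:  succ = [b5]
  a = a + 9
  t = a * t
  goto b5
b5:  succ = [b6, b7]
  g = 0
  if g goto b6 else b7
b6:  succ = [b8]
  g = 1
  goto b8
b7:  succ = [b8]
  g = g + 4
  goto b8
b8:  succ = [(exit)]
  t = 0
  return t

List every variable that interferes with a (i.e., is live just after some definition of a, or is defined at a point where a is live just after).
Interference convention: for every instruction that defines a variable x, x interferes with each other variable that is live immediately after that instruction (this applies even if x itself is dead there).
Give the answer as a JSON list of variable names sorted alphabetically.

Answer: ["g", "m", "t"]

Working:
Block summaries:
  b0 def {a,m,t} use ∅
  b1 def {g,m} use ∅
  b2 def {t} use {t}
  b3 def {e,g} use {a}
  b4 def {a,t} use {a,t}
  b5 def {g} use ∅
  b6 def {g} use ∅
  b7 def {g} use {g}
  b8 def {t} use ∅

Backward fixpoint:
  b0 li=∅ lo={a,t}
  b1 li={a,t} lo={a,t}
  b2 li={a,t} lo={a}
  b3 li={a} lo=∅
  b4 li={a,t} lo=∅
  b5 li=∅ lo={g}
  b6 li=∅ lo=∅
  b7 li={g} lo=∅
  b8 li=∅ lo=∅

Interference:
  a: {g,m,t}
  e: ∅
  g: {a,m,t}
  m: {a,g,t}
  t: {a,g,m}

N(a) = ["g", "m", "t"]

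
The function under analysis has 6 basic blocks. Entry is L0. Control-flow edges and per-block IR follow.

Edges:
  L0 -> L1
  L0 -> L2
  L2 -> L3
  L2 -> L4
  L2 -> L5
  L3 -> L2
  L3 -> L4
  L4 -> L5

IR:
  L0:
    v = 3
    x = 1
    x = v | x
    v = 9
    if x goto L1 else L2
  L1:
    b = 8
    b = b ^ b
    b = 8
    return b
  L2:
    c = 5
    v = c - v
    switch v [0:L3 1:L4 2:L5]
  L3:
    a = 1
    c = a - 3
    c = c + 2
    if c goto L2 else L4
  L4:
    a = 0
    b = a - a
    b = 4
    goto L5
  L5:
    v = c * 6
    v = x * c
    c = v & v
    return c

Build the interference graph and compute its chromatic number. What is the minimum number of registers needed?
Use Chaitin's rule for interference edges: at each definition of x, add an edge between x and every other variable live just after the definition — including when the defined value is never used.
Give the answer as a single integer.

Block summaries:
  L0: def={v,x} ue=∅
  L1: def={b} ue=∅
  L2: def={c,v} ue={v}
  L3: def={a,c} ue=∅
  L4: def={a,b} ue=∅
  L5: def={c,v} ue={c,x}

Live sets:
  live L0: ∅→{v,x}
  live L1: ∅→∅
  live L2: {v,x}→{c,v,x}
  live L3: {v,x}→{c,v,x}
  live L4: {c,x}→{c,x}
  live L5: {c,x}→∅

Conflict graph:
  a↔{c,v,x}
  b↔{c,x}
  c↔{a,b,v,x}
  v↔{a,c,x}
  x↔{a,b,c,v}

Chromatic number:
  lower bound: {a,c,v,x} mutually conflict ⇒ χ ≥ 4
  assign a→R2 b→R2 c→R0 v→R3 x→R1 — no edge inside a register ⇒ χ ≤ 4
  χ = 4

Answer: 4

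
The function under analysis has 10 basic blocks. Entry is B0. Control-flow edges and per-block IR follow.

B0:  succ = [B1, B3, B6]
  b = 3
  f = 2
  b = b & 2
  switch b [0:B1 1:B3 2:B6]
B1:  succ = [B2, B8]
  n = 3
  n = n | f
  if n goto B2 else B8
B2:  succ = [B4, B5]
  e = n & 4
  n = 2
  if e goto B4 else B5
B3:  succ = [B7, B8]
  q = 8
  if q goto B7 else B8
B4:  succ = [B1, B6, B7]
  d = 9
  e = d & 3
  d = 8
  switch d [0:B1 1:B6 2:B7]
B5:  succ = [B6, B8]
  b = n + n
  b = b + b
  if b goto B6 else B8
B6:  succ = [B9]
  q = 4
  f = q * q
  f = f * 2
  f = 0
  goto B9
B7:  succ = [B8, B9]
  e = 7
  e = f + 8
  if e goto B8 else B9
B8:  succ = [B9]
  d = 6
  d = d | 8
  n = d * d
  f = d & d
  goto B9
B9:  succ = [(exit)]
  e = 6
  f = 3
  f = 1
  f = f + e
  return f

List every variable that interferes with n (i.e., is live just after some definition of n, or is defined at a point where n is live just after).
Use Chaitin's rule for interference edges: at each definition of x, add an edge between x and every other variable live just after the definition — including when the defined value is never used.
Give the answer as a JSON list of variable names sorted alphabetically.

Answer: ["d", "e", "f"]

Analysis:
Block summaries:
  B0: {b,f} / ∅
  B1: {n} / {f}
  B2: {e,n} / {n}
  B3: {q} / ∅
  B4: {d,e} / ∅
  B5: {b} / {n}
  B6: {f,q} / ∅
  B7: {e} / {f}
  B8: {d,f,n} / ∅
  B9: {e,f} / ∅

Backward fixpoint:
  live B0: ∅→{f}
  live B1: {f}→{f,n}
  live B2: {f,n}→{f,n}
  live B3: {f}→{f}
  live B4: {f}→{f}
  live B5: {n}→∅
  live B6: ∅→∅
  live B7: {f}→∅
  live B8: ∅→∅
  live B9: ∅→∅

Interference:
  b↔{f}
  d↔{f,n}
  e↔{f,n}
  f↔{b,d,e,n,q}
  n↔{d,e,f}
  q↔{f}

N(n) = ["d", "e", "f"]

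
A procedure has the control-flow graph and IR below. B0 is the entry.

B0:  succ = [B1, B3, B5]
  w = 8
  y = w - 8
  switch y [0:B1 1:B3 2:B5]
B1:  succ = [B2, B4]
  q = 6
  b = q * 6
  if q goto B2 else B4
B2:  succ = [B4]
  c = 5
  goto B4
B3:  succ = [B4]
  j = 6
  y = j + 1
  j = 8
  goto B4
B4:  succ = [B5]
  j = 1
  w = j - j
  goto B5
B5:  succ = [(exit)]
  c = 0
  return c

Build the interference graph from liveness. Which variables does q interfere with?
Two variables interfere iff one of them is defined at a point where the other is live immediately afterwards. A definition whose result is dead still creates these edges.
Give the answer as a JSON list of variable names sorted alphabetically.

Answer: ["b"]

Working:
Block summaries:
  B0 def {w,y} use ∅
  B1 def {b,q} use ∅
  B2 def {c} use ∅
  B3 def {j,y} use ∅
  B4 def {j,w} use ∅
  B5 def {c} use ∅

Live sets:
  B0: in=∅ out=∅
  B1: in=∅ out=∅
  B2: in=∅ out=∅
  B3: in=∅ out=∅
  B4: in=∅ out=∅
  B5: in=∅ out=∅

Interference:
  b: {q}
  c: ∅
  j: ∅
  q: {b}
  w: ∅
  y: ∅

N(q) = ["b"]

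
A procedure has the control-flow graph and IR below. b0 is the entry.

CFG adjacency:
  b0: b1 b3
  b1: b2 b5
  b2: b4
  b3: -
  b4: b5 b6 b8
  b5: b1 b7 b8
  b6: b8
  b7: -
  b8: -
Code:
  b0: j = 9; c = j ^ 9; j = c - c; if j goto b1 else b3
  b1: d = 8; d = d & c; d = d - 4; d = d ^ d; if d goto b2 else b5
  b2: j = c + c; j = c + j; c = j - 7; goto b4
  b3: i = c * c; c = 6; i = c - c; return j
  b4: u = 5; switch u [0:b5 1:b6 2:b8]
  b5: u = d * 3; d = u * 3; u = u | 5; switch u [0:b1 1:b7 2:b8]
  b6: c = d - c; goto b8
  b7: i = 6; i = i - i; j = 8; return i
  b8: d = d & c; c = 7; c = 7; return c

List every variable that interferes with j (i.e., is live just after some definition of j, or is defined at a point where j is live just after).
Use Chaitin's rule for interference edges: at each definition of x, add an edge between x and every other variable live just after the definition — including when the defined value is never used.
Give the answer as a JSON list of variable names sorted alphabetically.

Answer: ["c", "d", "i"]

Derivation:
Per-block:
  b0: def={c,j} ue=∅
  b1: def={d} ue={c}
  b2: def={c,j} ue={c}
  b3: def={c,i} ue={c,j}
  b4: def={u} ue=∅
  b5: def={d,u} ue={d}
  b6: def={c} ue={c,d}
  b7: def={i,j} ue=∅
  b8: def={c,d} ue={c,d}

Liveness:
  b0: in=∅ out={c,j}
  b1: in={c} out={c,d}
  b2: in={c,d} out={c,d}
  b3: in={c,j} out=∅
  b4: in={c,d} out={c,d}
  b5: in={c,d} out={c,d}
  b6: in={c,d} out={c,d}
  b7: in=∅ out=∅
  b8: in={c,d} out=∅

Interference:
  c↔{d,j,u}
  d↔{c,j,u}
  i↔{j}
  j↔{c,d,i}
  u↔{c,d}

N(j) = ["c", "d", "i"]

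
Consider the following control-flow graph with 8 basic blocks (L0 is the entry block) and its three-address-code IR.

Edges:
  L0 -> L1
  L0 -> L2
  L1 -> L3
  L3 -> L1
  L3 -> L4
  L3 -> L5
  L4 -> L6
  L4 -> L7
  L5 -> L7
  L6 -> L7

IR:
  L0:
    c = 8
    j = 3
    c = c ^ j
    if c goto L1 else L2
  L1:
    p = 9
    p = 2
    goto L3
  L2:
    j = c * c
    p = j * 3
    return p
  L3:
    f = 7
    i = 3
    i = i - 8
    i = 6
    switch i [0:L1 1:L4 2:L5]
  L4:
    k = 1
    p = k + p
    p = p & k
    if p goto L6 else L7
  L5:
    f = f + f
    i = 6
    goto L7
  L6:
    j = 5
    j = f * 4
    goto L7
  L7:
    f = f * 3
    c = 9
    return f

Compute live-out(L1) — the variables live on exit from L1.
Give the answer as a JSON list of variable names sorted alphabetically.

Per-block:
  L0: def={c,j} ue=∅
  L1: def={p} ue=∅
  L2: def={j,p} ue={c}
  L3: def={f,i} ue=∅
  L4: def={k,p} ue={p}
  L5: def={f,i} ue={f}
  L6: def={j} ue={f}
  L7: def={c,f} ue={f}

Live sets:
  L0: in=∅ out={c}
  L1: in=∅ out={p}
  L2: in={c} out=∅
  L3: in={p} out={f,p}
  L4: in={f,p} out={f}
  L5: in={f} out={f}
  L6: in={f} out={f}
  L7: in={f} out=∅

live-out(L1) = ["p"]

Answer: ["p"]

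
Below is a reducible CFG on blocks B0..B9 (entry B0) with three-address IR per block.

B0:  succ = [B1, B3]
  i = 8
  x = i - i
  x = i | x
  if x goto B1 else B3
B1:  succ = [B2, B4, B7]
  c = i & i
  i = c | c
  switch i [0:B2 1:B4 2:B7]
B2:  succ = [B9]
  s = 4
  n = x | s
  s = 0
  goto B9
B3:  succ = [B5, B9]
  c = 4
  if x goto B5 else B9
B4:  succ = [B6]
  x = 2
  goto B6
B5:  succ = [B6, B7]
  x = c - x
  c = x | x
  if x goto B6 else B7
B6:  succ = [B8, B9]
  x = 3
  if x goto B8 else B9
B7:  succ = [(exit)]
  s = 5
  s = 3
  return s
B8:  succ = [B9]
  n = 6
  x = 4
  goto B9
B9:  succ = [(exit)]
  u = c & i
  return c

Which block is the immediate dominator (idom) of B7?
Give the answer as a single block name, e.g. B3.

Answer: B0

Working:
idom tree: B1←B0 B2←B1 B3←B0 B4←B1 B5←B3 B6←B0 B7←B0 B8←B6 B9←B0
Join-block Dom:
  B6: preds {B4,B5}: {B0,B1,B4} ∩ {B0,B3,B5} = {B0}; idom=B0
  B7: preds {B1,B5}: {B0,B1} ∩ {B0,B3,B5} = {B0}; idom=B0
  B9: preds {B2,B3,B6,B8}: {B0,B1,B2} ∩ {B0,B3} ∩ {B0,B6} ∩ {B0,B6,B8} = {B0}; idom=B0

idom(B7) = B0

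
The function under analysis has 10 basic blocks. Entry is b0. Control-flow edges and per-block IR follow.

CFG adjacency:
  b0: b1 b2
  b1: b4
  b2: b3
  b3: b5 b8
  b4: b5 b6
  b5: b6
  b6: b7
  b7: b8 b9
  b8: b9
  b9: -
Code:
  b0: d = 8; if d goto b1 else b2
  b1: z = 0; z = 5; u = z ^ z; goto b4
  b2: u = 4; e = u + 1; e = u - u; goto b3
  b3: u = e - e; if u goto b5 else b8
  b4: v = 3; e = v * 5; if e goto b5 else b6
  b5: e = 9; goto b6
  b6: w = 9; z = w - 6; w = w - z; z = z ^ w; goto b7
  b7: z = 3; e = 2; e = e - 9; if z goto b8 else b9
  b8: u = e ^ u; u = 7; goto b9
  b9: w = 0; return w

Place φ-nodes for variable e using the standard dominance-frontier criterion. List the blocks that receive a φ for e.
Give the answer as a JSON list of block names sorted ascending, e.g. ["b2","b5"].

idom tree: b1←b0 b2←b0 b3←b2 b4←b1 b5←b0 b6←b0 b7←b6 b8←b0 b9←b0
Dom∩ at merges:
  b5: preds {b3,b4}: {b0,b2,b3} ∩ {b0,b1,b4} = {b0}; idom=b0
  b6: preds {b4,b5}: {b0,b1,b4} ∩ {b0,b5} = {b0}; idom=b0
  b8: preds {b3,b7}: {b0,b2,b3} ∩ {b0,b6,b7} = {b0}; idom=b0
  b9: preds {b7,b8}: {b0,b6,b7} ∩ {b0,b8} = {b0}; idom=b0

DF derivation:
  b5←b3: walk b3→b2 to b0
  b5←b4: walk b4→b1 to b0
  b6←b4: walk b4→b1 to b0
  b6←b5: walk b5 to b0
  b8←b3: walk b3→b2 to b0
  b8←b7: walk b7→b6 to b0
  b9←b7: walk b7→b6 to b0
  b9←b8: walk b8 to b0
  DF(b0)=∅
  DF(b1)={b5,b6}
  DF(b2)={b5,b8}
  DF(b3)={b5,b8}
  DF(b4)={b5,b6}
  DF(b5)={b6}
  DF(b6)={b8,b9}
  DF(b7)={b8,b9}
  DF(b8)={b9}
  DF(b9)=∅

φ for e: defs {b2,b4,b5,b7}
  DF⁺ = {b5,b6,b8,b9}

Answer: ["b5", "b6", "b8", "b9"]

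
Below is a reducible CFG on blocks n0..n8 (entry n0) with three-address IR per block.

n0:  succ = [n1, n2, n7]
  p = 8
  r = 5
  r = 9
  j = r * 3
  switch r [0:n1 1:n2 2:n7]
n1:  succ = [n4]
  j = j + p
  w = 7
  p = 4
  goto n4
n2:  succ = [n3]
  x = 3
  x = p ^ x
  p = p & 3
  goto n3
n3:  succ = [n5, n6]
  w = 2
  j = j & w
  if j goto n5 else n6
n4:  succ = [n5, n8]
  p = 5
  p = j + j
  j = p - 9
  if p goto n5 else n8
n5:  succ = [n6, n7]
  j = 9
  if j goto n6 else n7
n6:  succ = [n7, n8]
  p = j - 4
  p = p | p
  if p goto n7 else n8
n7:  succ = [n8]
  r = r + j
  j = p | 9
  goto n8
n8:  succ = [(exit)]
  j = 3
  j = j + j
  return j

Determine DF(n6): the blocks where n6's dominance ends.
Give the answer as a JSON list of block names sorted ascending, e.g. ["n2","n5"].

Answer: ["n7", "n8"]

Analysis:
idom tree: n1←n0 n2←n0 n3←n2 n4←n1 n5←n0 n6←n0 n7←n0 n8←n0
Dom∩ at merges:
  n5: preds {n3,n4}: {n0,n2,n3} ∩ {n0,n1,n4} = {n0}; idom=n0
  n6: preds {n3,n5}: {n0,n2,n3} ∩ {n0,n5} = {n0}; idom=n0
  n7: preds {n0,n5,n6}: {n0} ∩ {n0,n5} ∩ {n0,n6} = {n0}; idom=n0
  n8: preds {n4,n6,n7}: {n0,n1,n4} ∩ {n0,n6} ∩ {n0,n7} = {n0}; idom=n0

DF derivation:
  join n5 pred n3: n3→n2 stop@n0
  join n5 pred n4: n4→n1 stop@n0
  join n6 pred n3: n3→n2 stop@n0
  join n6 pred n5: n5 stop@n0
  join n7 pred n0: · stop@n0
  join n7 pred n5: n5 stop@n0
  join n7 pred n6: n6 stop@n0
  join n8 pred n4: n4→n1 stop@n0
  join n8 pred n6: n6 stop@n0
  join n8 pred n7: n7 stop@n0
  n0: DF=∅
  n1: DF={n5,n8}
  n2: DF={n5,n6}
  n3: DF={n5,n6}
  n4: DF={n5,n8}
  n5: DF={n6,n7}
  n6: DF={n7,n8}
  n7: DF={n8}
  n8: DF=∅

DF(n6) = ["n7", "n8"]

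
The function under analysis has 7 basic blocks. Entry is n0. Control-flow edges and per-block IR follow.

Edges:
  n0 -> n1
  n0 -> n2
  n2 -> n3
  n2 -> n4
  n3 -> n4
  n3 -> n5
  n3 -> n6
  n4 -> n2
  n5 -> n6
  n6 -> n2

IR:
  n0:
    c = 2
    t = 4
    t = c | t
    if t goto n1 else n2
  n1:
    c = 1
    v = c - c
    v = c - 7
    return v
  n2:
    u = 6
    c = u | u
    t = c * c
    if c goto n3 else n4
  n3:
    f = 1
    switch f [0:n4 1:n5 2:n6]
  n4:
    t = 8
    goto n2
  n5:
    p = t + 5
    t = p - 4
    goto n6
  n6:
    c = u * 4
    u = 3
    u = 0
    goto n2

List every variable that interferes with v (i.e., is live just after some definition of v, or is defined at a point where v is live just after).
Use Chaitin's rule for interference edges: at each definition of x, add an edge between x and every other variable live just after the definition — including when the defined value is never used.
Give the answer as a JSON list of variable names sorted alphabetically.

Answer: ["c"]

Derivation:
def/use:
  n0 def {c,t} use ∅
  n1 def {c,v} use ∅
  n2 def {c,t,u} use ∅
  n3 def {f} use ∅
  n4 def {t} use ∅
  n5 def {p,t} use {t}
  n6 def {c,u} use {u}

Liveness:
  live n0: ∅→∅
  live n1: ∅→∅
  live n2: ∅→{t,u}
  live n3: {t,u}→{t,u}
  live n4: ∅→∅
  live n5: {t,u}→{u}
  live n6: {u}→∅

Interference:
  c — {t,u,v}
  f — {t,u}
  p — {u}
  t — {c,f,u}
  u — {c,f,p,t}
  v — {c}

N(v) = ["c"]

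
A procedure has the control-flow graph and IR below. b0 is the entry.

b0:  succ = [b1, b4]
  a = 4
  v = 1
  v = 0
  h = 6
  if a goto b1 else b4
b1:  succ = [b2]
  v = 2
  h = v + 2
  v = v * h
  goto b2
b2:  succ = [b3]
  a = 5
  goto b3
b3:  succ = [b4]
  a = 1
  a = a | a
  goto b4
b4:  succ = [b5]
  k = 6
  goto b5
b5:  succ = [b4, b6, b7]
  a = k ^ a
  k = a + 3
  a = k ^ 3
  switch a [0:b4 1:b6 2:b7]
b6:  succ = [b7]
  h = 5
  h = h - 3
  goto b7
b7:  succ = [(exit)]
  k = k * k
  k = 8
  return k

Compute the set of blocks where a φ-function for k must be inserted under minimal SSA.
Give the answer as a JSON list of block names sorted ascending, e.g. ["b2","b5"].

idom tree: b1←b0 b2←b1 b3←b2 b4←b0 b5←b4 b6←b5 b7←b5
Join-block Dom:
  b4: preds {b0,b3,b5}: {b0} ∩ {b0,b1,b2,b3} ∩ {b0,b4,b5} = {b0}; idom=b0
  b7: preds {b5,b6}: {b0,b4,b5} ∩ {b0,b4,b5,b6} = {b0,b4,b5}; idom=b5

DF walk-up:
  b4←b0: walk · to b0
  b4←b3: walk b3→b2→b1 to b0
  b4←b5: walk b5→b4 to b0
  b7←b5: walk · to b5
  b7←b6: walk b6 to b5
  b0: DF=∅
  b1: DF={b4}
  b2: DF={b4}
  b3: DF={b4}
  b4: DF={b4}
  b5: DF={b4}
  b6: DF={b7}
  b7: DF=∅

φ for k: defs {b4,b5,b7}
  DF⁺ = {b4}

Answer: ["b4"]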